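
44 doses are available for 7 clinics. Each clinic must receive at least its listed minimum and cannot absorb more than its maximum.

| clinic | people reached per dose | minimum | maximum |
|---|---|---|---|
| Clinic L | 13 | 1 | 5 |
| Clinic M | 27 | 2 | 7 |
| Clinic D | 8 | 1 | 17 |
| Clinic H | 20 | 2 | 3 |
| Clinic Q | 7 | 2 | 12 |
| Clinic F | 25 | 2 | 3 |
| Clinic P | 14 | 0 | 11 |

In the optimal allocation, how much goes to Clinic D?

13

Meeting every minimum uses 1+2+1+2+2+2+0 = 10 doses, leaving 34.
Order the clinics by people reached per dose: Clinic M 27 > Clinic F 25 > Clinic H 20 > Clinic P 14 > Clinic L 13 > Clinic D 8 > Clinic Q 7.
Give Clinic M 5 more to hit its cap of 7 ; 29 left.
Clinic F takes 1 more to reach its cap of 3 ; 28 left.
Clinic H: +1 to 3 (cap) ; 27 left.
Give Clinic P 11 more to hit its cap of 11 ; 16 left.
Give Clinic L 4 more to hit its cap of 5 ; 12 left.
Only 12 left; Clinic D takes them to reach 13.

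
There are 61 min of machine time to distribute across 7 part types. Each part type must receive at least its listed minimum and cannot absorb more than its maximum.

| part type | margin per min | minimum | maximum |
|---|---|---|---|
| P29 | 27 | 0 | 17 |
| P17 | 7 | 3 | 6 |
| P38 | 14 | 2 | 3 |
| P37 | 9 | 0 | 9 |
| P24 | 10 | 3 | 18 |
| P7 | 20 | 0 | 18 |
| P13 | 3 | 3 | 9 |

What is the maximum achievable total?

Meeting every minimum uses 0+3+2+0+3+0+3 = 11 min, leaving 50.
Order the part types by margin per min: P29 27 > P7 20 > P38 14 > P24 10 > P37 9 > P17 7 > P13 3.
P29 takes 17 more to reach its cap of 17 — 33 left.
Give P7 18 more to hit its cap of 18 — 15 left.
P38 takes 1 more to reach its cap of 3 — 14 left.
P24 has room for 15 more but only 14 remain, so it gets 17.
Total = 27×17 + 7×3 + 14×3 + 10×17 + 20×18 + 3×3 = 1061.

1061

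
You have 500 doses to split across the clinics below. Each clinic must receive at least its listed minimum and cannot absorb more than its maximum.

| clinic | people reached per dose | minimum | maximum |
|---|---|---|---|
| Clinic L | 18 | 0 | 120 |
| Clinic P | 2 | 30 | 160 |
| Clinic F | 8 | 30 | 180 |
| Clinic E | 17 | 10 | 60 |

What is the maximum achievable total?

Meeting every minimum uses 0+30+30+10 = 70 doses, leaving 430.
Highest people reached per dose first: Clinic L 18 > Clinic E 17 > Clinic F 8 > Clinic P 2.
Give Clinic L 120 more to hit its cap of 120 → 310 left.
Clinic E: +50 to 60 (cap) → 260 left.
Clinic F takes 150 more to reach its cap of 180 → 110 left.
Clinic P: +110 (room for 130) → 140. Pool exhausted.
Total = 18×120 + 2×140 + 8×180 + 17×60 = 4900.

4900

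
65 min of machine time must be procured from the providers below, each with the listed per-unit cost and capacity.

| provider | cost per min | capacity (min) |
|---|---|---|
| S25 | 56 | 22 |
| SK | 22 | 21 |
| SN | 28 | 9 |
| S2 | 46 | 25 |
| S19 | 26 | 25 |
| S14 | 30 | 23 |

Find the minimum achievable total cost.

1664

Use providers in increasing cost order.
Take 21 from SK at 22 — need 44 more.
Take 25 from S19 at 26 — need 19 more.
SN (28): use full 9 — 10 min to go.
S14 at 30: take 10 of its 23 — requirement met.
S2, S25: unused.
Cost = 21×22 + 25×26 + 9×28 + 10×30 = 1664.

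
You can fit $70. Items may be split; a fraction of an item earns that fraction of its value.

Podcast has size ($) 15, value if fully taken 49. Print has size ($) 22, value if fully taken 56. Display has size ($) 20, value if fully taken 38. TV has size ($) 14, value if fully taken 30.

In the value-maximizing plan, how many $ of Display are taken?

Best value per unit of size first: Podcast 49/15≈3.27, Print 56/22≈2.55, TV 30/14≈2.14, Display 38/20≈1.9.
Podcast: take in full, 15 $ for value 49 — 55 left.
Take all of Print (22 $, value 56) — 33 $ left.
All 14 $ of TV fit (value 30) — 19 remain.
Fill the last 19 $ with part of Display: 19/20 of it earns 36.1.

19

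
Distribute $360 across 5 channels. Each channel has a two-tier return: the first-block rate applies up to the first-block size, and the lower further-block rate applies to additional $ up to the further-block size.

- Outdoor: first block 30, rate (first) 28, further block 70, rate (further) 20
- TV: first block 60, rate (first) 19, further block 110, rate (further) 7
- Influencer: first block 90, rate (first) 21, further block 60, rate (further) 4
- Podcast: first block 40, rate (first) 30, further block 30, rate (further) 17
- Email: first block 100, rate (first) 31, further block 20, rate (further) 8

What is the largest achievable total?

Rank every tier by rate: Email/tier1 31 > Podcast/tier1 30 > Outdoor/tier1 28 > Influencer/tier1 21 > Outdoor/tier2 20 > TV/tier1 19 > Podcast/tier2 17 > Email/tier2 8 > TV/tier2 7 > Influencer/tier2 4.
Fill Email tier1 block (100 at 31) ; 260 left.
Podcast/tier1 (30): +40 ; 220 left.
Fill Outdoor tier1 block (30 at 28) ; 190 left.
Influencer tier1 at 21: fill all 90 ; 100 left.
Outdoor tier2 at 20: fill all 70 ; 30 left.
TV tier1 at 19: only 30 left, fill 30.
Total = 31×100 + 30×40 + 28×30 + 21×90 + 20×70 + 19×30 = 9000.

9000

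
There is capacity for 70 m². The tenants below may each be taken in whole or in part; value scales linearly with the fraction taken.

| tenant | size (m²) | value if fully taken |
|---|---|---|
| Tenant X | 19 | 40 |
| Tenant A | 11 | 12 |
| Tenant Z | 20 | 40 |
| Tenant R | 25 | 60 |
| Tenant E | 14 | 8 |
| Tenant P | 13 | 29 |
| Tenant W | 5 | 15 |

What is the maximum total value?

160

Best value per unit of size first: Tenant W 15/5≈3, Tenant R 60/25≈2.4, Tenant P 29/13≈2.23, Tenant X 40/19≈2.11, Tenant Z 40/20≈2, Tenant A 12/11≈1.09, Tenant E 8/14≈0.571.
All 5 m² of Tenant W fit (value 15) ; 65 remain.
All 25 m² of Tenant R fit (value 60) ; 40 remain.
All 13 m² of Tenant P fit (value 29) ; 27 remain.
Take all of Tenant X (19 m², value 40) ; 8 m² left.
Only 8 m² remain; take 8/20 of Tenant Z for value 40×8/20 = 16.
Total value = 160.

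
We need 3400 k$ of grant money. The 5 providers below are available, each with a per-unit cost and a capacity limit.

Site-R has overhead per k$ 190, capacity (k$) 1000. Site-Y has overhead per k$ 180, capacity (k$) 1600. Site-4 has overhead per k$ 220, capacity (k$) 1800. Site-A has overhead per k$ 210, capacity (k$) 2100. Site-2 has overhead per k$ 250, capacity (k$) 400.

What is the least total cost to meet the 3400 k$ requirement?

Use providers in increasing cost order.
Site-Y at 180: take all 1600 k$ — 1800 still needed.
Site-R (190): use full 1000 — 800 k$ to go.
Site-A (210): take the remaining 800 — done.
Site-4, Site-2: unused.
Cost = 1600×180 + 1000×190 + 800×210 = 646000.

646000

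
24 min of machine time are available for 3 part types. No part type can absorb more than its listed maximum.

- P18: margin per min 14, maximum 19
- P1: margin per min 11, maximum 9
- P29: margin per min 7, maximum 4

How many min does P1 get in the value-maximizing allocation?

Highest margin per min first: P18 14 > P1 11 > P29 7.
Give P18 19 to hit its cap of 19 — 5 left.
Only 5 left; P1 takes them to reach 5.

5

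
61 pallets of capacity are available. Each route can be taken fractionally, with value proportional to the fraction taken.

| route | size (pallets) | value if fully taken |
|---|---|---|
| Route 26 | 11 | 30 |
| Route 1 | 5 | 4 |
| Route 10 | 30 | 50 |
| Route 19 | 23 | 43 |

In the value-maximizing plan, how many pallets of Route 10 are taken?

Rank by value-to-size ratio: Route 26 30/11≈2.73, Route 19 43/23≈1.87, Route 10 50/30≈1.67, Route 1 4/5≈0.8.
Take all of Route 26 (11 pallets, value 30) — 50 pallets left.
All 23 pallets of Route 19 fit (value 43) — 27 remain.
Fill the last 27 pallets with part of Route 10: 27/30 of it earns 45.

27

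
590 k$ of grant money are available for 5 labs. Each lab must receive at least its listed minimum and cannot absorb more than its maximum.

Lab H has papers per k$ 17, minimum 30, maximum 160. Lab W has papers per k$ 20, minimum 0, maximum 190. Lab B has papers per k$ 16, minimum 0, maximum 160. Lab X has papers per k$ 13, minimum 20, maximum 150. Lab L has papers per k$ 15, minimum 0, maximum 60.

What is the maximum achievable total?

Meeting every minimum uses 30+0+0+20+0 = 50 k$, leaving 540.
Order the labs by papers per k$: Lab W 20 > Lab H 17 > Lab B 16 > Lab L 15 > Lab X 13.
Give Lab W 190 more to hit its cap of 190 ; 350 left.
Lab H: +130 to 160 (cap) ; 220 left.
Give Lab B 160 more to hit its cap of 160 ; 60 left.
Give Lab L 60 more to hit its cap of 60 ; 0 left.
Total = 17×160 + 20×190 + 16×160 + 13×20 + 15×60 = 10240.

10240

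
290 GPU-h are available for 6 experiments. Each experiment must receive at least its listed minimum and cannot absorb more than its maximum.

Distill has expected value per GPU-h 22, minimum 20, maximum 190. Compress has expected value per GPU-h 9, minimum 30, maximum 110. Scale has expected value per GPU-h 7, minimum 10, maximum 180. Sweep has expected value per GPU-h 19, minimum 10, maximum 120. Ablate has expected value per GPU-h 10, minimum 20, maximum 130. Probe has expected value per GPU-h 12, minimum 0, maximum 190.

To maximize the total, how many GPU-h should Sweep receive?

Meeting every minimum uses 20+30+10+10+20+0 = 90 GPU-h, leaving 200.
Rank by expected value per GPU-h: Distill 22 > Sweep 19 > Probe 12 > Ablate 10 > Compress 9 > Scale 7.
Distill takes 170 more to reach its cap of 190 ; 30 left.
Sweep: +30 (room for 110) → 40. Pool exhausted.

40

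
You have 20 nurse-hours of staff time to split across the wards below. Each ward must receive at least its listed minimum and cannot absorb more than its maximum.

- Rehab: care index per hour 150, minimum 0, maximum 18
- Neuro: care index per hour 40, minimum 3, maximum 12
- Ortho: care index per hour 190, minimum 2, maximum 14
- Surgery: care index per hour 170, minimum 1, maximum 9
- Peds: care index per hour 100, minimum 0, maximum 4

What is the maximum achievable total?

Meeting every minimum uses 0+3+2+1+0 = 6 nurse-hours, leaving 14.
Rank by care index per hour: Ortho 190 > Surgery 170 > Rehab 150 > Peds 100 > Neuro 40.
Ortho takes 12 more to reach its cap of 14 ; 2 left.
Only 2 left; Surgery takes them to reach 3.
Total = 40×3 + 190×14 + 170×3 = 3290.

3290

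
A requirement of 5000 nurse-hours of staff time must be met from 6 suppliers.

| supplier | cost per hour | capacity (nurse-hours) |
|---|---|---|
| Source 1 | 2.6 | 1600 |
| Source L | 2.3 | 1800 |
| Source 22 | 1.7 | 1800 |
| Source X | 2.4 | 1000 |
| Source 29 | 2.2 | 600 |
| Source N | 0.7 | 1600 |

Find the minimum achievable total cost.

Cheapest first:
Source N at 0.7: take all 1600 nurse-hours — 3400 still needed.
Take 1800 from Source 22 at 1.7 — need 1600 more.
Source 29 at 2.2: take all 600 nurse-hours — 1000 still needed.
Take 1000 from Source L at 2.3 to finish.
Source X, Source 1: unused.
Cost = 1600×0.7 + 1800×1.7 + 600×2.2 + 1000×2.3 = 7800.

7800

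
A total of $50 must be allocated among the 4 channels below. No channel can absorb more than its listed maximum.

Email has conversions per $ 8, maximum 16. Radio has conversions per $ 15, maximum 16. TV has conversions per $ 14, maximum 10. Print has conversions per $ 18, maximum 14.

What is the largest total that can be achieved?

Highest conversions per $ first: Print 18 > Radio 15 > TV 14 > Email 8.
Print: +14 to 14 (cap) ; 36 left.
Radio takes 16 to reach its cap of 16 ; 20 left.
TV: +10 to 10 (cap) ; 10 left.
Email: +10 (room for 16) → 10. Pool exhausted.
Total = 8×10 + 15×16 + 14×10 + 18×14 = 712.

712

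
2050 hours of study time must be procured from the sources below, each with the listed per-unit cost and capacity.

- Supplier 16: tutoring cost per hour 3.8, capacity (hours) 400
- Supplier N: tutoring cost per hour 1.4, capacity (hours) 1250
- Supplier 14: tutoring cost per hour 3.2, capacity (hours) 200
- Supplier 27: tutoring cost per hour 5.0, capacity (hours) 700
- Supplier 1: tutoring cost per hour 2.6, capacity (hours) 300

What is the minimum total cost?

Use sources in increasing cost order.
Supplier N at 1.4: take all 1250 hours → 800 still needed.
Take 300 from Supplier 1 at 2.6 → need 500 more.
Supplier 14 at 3.2: take all 200 hours → 300 still needed.
Supplier 16 at 3.8: take 300 of its 400 → requirement met.
Supplier 27: unused.
Cost = 1250×1.4 + 300×2.6 + 200×3.2 + 300×3.8 = 4310.

4310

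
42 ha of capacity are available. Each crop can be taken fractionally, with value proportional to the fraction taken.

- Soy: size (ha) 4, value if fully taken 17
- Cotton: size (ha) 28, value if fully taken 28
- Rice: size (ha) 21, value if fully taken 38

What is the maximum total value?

Rank by value-to-size ratio: Soy 17/4≈4.25, Rice 38/21≈1.81, Cotton 28/28≈1.
All 4 ha of Soy fit (value 17) — 38 remain.
All 21 ha of Rice fit (value 38) — 17 remain.
17 ha left: a 17/28 share of Cotton gives 28×17/28 = 17.
Total value = 72.

72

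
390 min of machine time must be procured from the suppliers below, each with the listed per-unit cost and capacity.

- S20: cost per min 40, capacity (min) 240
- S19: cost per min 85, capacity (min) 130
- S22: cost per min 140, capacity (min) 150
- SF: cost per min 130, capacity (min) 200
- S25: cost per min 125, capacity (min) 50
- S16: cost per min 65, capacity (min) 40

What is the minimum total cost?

Cheapest first:
S20 (40): use full 240 → 150 min to go.
S16 (65): use full 40 → 110 min to go.
Take 110 from S19 at 85 to finish.
S25, SF, S22: unused.
Cost = 240×40 + 40×65 + 110×85 = 21550.

21550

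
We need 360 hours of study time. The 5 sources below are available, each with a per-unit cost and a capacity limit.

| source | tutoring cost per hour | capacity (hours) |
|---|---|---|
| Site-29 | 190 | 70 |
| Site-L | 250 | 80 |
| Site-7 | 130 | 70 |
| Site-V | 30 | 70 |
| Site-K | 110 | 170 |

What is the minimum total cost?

39400

Use sources in increasing cost order.
Take 70 from Site-V at 30 ; need 290 more.
Take 170 from Site-K at 110 ; need 120 more.
Site-7 (130): use full 70 ; 50 hours to go.
Site-29 at 190: take 50 of its 70 ; requirement met.
Site-L: unused.
Cost = 70×30 + 170×110 + 70×130 + 50×190 = 39400.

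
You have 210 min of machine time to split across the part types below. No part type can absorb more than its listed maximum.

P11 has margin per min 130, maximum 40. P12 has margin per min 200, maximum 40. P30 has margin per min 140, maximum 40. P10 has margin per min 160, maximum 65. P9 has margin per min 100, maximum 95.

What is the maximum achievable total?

31700

Rank by margin per min: P12 200 > P10 160 > P30 140 > P11 130 > P9 100.
P12 takes 40 to reach its cap of 40 ; 170 left.
P10 takes 65 to reach its cap of 65 ; 105 left.
Give P30 40 to hit its cap of 40 ; 65 left.
P11 takes 40 to reach its cap of 40 ; 25 left.
P9: +25 (room for 95) → 25. Pool exhausted.
Total = 130×40 + 200×40 + 140×40 + 160×65 + 100×25 = 31700.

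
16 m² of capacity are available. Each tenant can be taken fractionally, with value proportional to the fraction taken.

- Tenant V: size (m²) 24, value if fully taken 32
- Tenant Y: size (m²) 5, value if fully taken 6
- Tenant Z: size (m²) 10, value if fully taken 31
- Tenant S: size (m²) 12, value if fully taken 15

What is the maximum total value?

39

Best value per unit of size first: Tenant Z 31/10≈3.1, Tenant V 32/24≈1.33, Tenant S 15/12≈1.25, Tenant Y 6/5≈1.2.
Take all of Tenant Z (10 m², value 31) ; 6 m² left.
Fill the last 6 m² with part of Tenant V: 6/24 of it earns 8.
Total value = 39.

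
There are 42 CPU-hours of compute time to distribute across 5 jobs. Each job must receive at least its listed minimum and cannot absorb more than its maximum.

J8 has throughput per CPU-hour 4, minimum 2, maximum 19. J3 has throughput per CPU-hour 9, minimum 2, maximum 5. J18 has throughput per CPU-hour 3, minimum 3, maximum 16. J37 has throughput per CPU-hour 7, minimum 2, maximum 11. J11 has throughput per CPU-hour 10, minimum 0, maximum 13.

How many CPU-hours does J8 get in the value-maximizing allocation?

Meeting every minimum uses 2+2+3+2+0 = 9 CPU-hours, leaving 33.
Highest throughput per CPU-hour first: J11 10 > J3 9 > J37 7 > J8 4 > J18 3.
J11: +13 to 13 (cap) — 20 left.
Give J3 3 more to hit its cap of 5 — 17 left.
J37 takes 9 more to reach its cap of 11 — 8 left.
J8: +8 (room for 17) → 10. Pool exhausted.

10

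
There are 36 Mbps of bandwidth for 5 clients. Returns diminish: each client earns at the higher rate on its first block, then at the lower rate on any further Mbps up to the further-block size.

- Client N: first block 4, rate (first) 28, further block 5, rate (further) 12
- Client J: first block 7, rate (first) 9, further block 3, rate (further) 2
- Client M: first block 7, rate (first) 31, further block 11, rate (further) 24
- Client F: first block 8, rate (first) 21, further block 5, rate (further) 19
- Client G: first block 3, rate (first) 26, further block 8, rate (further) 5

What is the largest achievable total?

896

Order all 10 blocks by rate: Client M/tier1 31 > Client N/tier1 28 > Client G/tier1 26 > Client M/tier2 24 > Client F/tier1 21 > Client F/tier2 19 > Client N/tier2 12 > Client J/tier1 9 > Client G/tier2 5 > Client J/tier2 2.
Client M/tier1 (31): +7 ; 29 left.
Fill Client N tier1 block (4 at 28) ; 25 left.
Fill Client G tier1 block (3 at 26) ; 22 left.
Client M/tier2 (24): +11 ; 11 left.
Client F/tier1 (21): +8 ; 3 left.
3 remain; put them into Client F tier2 at 19.
Total = 31×7 + 28×4 + 26×3 + 24×11 + 21×8 + 19×3 = 896.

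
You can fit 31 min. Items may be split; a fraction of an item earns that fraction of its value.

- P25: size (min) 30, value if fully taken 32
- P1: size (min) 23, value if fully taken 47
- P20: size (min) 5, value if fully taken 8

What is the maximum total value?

58.2

Rank by value-to-size ratio: P1 47/23≈2.04, P20 8/5≈1.6, P25 32/30≈1.07.
Take all of P1 (23 min, value 47) → 8 min left.
P20: take in full, 5 min for value 8 → 3 left.
Only 3 min remain; take 3/30 of P25 for value 32×3/30 = 3.2.
Total value = 58.2.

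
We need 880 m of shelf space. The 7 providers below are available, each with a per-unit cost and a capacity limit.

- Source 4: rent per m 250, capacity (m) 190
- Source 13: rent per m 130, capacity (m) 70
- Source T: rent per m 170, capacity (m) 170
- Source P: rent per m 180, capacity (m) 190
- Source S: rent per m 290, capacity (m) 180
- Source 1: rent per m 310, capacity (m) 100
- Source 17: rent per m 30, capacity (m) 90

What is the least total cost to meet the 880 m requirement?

Fill from the cheapest provider first.
Take 90 from Source 17 at 30 ; need 790 more.
Take 70 from Source 13 at 130 ; need 720 more.
Take 170 from Source T at 170 ; need 550 more.
Source P at 180: take all 190 m ; 360 still needed.
Source 4 at 250: take all 190 m ; 170 still needed.
Take 170 from Source S at 290 to finish.
Source 1: unused.
Cost = 90×30 + 70×130 + 170×170 + 190×180 + 190×250 + 170×290 = 171700.

171700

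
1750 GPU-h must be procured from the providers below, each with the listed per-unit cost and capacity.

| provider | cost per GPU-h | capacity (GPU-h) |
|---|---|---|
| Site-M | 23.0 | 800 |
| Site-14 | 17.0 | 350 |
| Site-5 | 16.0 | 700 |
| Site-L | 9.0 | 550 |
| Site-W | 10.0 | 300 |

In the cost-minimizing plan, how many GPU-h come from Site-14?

Fill from the cheapest provider first.
Site-L (9.0): use full 550 ; 1200 GPU-h to go.
Take 300 from Site-W at 10.0 ; need 900 more.
Site-5 at 16.0: take all 700 GPU-h ; 200 still needed.
Site-14 (17.0): take the remaining 200 ; done.
Site-M: unused.

200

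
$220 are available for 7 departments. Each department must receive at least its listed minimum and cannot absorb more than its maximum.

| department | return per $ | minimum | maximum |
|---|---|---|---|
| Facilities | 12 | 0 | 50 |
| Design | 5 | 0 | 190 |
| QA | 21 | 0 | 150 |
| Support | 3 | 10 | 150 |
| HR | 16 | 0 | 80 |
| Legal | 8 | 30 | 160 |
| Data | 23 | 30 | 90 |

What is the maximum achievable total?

4230

Meeting every minimum uses 0+0+0+10+0+30+30 = 70 $, leaving 150.
Rank by return per $: Data 23 > QA 21 > HR 16 > Facilities 12 > Legal 8 > Design 5 > Support 3.
Data takes 60 more to reach its cap of 90 → 90 left.
Only 90 left; QA takes them to reach 90.
Total = 21×90 + 3×10 + 8×30 + 23×90 = 4230.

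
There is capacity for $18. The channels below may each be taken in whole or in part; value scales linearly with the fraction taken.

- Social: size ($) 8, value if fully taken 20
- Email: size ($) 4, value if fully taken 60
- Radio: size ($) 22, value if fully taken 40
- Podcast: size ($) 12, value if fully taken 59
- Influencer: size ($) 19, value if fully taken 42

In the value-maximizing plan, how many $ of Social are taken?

2

Rank by value-to-size ratio: Email 60/4≈15, Podcast 59/12≈4.92, Social 20/8≈2.5, Influencer 42/19≈2.21, Radio 40/22≈1.82.
All 4 $ of Email fit (value 60) → 14 remain.
Take all of Podcast (12 $, value 59) → 2 $ left.
Fill the last 2 $ with part of Social: 2/8 of it earns 5.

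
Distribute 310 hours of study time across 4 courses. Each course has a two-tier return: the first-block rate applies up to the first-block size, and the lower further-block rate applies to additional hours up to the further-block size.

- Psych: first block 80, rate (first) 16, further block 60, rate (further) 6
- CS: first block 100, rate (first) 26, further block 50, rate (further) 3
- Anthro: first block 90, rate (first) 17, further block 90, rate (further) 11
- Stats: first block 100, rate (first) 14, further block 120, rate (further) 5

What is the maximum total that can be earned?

5970

Order all 8 blocks by rate: CS/first 26 > Anthro/first 17 > Psych/first 16 > Stats/first 14 > Anthro/second 11 > Psych/second 6 > Stats/second 5 > CS/second 3.
CS first at 26: fill all 100 → 210 left.
Anthro/first (17): +90 → 120 left.
Psych/first (16): +80 → 40 left.
Stats first at 14: only 40 left, fill 40.
Total = 26×100 + 17×90 + 16×80 + 14×40 = 5970.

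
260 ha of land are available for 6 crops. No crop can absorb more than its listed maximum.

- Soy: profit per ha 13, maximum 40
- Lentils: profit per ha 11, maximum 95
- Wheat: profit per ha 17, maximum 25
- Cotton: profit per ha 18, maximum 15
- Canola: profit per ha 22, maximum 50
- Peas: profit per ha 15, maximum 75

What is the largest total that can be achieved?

4045

Order the crops by profit per ha: Canola 22 > Cotton 18 > Wheat 17 > Peas 15 > Soy 13 > Lentils 11.
Canola takes 50 to reach its cap of 50 → 210 left.
Cotton takes 15 to reach its cap of 15 → 195 left.
Give Wheat 25 to hit its cap of 25 → 170 left.
Peas: +75 to 75 (cap) → 95 left.
Soy takes 40 to reach its cap of 40 → 55 left.
Only 55 left; Lentils takes them to reach 55.
Total = 13×40 + 11×55 + 17×25 + 18×15 + 22×50 + 15×75 = 4045.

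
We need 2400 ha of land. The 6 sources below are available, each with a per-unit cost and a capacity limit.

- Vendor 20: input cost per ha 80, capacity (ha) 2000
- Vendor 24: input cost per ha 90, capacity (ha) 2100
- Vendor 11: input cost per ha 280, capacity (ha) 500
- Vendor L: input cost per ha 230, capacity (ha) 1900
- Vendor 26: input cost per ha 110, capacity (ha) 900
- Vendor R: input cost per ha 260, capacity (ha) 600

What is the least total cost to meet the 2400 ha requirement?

Fill from the cheapest source first.
Vendor 20 at 80: take all 2000 ha — 400 still needed.
Vendor 24 at 90: take 400 of its 2100 — requirement met.
Vendor 26, Vendor L, Vendor R, Vendor 11: unused.
Cost = 2000×80 + 400×90 = 196000.

196000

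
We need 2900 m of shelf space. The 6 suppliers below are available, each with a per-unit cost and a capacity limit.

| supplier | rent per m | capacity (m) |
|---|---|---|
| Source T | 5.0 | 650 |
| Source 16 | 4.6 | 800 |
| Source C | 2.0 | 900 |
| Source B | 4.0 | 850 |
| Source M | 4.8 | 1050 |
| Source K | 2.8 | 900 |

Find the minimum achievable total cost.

Cheapest first:
Source C (2.0): use full 900 — 2000 m to go.
Source K (2.8): use full 900 — 1100 m to go.
Source B (4.0): use full 850 — 250 m to go.
Source 16 at 4.6: take 250 of its 800 — requirement met.
Source M, Source T: unused.
Cost = 900×2.0 + 900×2.8 + 850×4.0 + 250×4.6 = 8870.

8870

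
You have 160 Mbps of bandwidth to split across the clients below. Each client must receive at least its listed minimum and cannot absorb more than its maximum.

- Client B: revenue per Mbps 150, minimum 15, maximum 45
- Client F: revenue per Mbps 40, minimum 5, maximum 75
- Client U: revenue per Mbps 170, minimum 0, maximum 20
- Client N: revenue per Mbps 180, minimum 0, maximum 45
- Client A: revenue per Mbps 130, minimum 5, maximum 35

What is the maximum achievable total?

Meeting every minimum uses 15+5+0+0+5 = 25 Mbps, leaving 135.
Rank by revenue per Mbps: Client N 180 > Client U 170 > Client B 150 > Client A 130 > Client F 40.
Client N takes 45 more to reach its cap of 45 ; 90 left.
Client U takes 20 more to reach its cap of 20 ; 70 left.
Give Client B 30 more to hit its cap of 45 ; 40 left.
Client A takes 30 more to reach its cap of 35 ; 10 left.
Client F: +10 (room for 70) → 15. Pool exhausted.
Total = 150×45 + 40×15 + 170×20 + 180×45 + 130×35 = 23400.

23400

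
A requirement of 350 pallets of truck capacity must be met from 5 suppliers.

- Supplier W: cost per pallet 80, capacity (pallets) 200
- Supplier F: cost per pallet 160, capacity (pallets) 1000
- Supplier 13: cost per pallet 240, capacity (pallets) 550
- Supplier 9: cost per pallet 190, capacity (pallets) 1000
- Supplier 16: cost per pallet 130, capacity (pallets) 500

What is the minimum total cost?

Use suppliers in increasing cost order.
Take 200 from Supplier W at 80 — need 150 more.
Take 150 from Supplier 16 at 130 to finish.
Supplier F, Supplier 9, Supplier 13: unused.
Cost = 200×80 + 150×130 = 35500.

35500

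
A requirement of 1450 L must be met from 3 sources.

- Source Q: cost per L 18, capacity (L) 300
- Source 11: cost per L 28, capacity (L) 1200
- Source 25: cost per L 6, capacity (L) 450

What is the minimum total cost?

27700

Cheapest first:
Source 25 at 6: take all 450 L — 1000 still needed.
Source Q at 18: take all 300 L — 700 still needed.
Source 11 (28): take the remaining 700 — done.
Cost = 450×6 + 300×18 + 700×28 = 27700.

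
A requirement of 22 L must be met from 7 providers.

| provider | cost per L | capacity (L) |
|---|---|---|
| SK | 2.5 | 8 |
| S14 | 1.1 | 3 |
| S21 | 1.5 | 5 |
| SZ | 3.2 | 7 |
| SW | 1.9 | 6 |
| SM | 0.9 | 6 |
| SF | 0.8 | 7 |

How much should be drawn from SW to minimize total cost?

Cheapest first:
Take 7 from SF at 0.8 — need 15 more.
SM (0.9): use full 6 — 9 L to go.
S14 (1.1): use full 3 — 6 L to go.
S21 at 1.5: take all 5 L — 1 still needed.
Take 1 from SW at 1.9 to finish.
SK, SZ: unused.

1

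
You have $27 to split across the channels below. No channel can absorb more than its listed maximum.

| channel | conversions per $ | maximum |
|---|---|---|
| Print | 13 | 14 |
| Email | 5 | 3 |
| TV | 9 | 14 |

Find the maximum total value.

Order the channels by conversions per $: Print 13 > TV 9 > Email 5.
Print takes 14 to reach its cap of 14 → 13 left.
TV has room for 14 but only 13 remain, so it gets 13.
Total = 13×14 + 9×13 = 299.

299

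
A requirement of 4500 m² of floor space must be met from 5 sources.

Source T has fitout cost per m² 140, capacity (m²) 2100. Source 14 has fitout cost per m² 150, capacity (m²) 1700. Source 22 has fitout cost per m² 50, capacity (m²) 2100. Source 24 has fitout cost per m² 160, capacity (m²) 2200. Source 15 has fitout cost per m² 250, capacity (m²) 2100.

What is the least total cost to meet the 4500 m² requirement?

444000

Use sources in increasing cost order.
Source 22 (50): use full 2100 — 2400 m² to go.
Source T at 140: take all 2100 m² — 300 still needed.
Source 14 (150): take the remaining 300 — done.
Source 24, Source 15: unused.
Cost = 2100×50 + 2100×140 + 300×150 = 444000.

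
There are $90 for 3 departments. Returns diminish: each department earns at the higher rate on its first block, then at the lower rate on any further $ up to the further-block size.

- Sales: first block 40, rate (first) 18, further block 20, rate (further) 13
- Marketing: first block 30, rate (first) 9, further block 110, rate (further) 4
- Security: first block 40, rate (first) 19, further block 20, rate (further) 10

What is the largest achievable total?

1610

Order all 6 blocks by rate: Security/T1 19 > Sales/T1 18 > Sales/T2 13 > Security/T2 10 > Marketing/T1 9 > Marketing/T2 4.
Security/T1 (19): +40 ; 50 left.
Sales T1 at 18: fill all 40 ; 10 left.
10 remain; put them into Sales T2 at 13.
Total = 19×40 + 18×40 + 13×10 = 1610.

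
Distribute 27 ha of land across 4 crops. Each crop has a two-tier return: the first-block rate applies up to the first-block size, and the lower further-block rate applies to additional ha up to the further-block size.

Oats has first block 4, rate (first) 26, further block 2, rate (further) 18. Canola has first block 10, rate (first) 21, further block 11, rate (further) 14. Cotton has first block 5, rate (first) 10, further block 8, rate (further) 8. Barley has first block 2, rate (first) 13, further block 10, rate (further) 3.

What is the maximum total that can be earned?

504

Rank every tier by rate: Oats/T1 26 > Canola/T1 21 > Oats/T2 18 > Canola/T2 14 > Barley/T1 13 > Cotton/T1 10 > Cotton/T2 8 > Barley/T2 3.
Fill Oats T1 block (4 at 26) ; 23 left.
Canola/T1 (21): +10 ; 13 left.
Fill Oats T2 block (2 at 18) ; 11 left.
Canola T2 at 14: fill all 11 ; 0 left.
Total = 26×4 + 21×10 + 18×2 + 14×11 = 504.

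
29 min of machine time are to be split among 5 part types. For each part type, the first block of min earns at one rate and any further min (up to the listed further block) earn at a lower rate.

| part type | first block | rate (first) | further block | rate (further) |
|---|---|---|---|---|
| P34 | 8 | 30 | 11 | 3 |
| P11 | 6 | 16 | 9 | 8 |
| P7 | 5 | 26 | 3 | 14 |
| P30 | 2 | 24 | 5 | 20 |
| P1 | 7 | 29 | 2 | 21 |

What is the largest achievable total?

763

Order all 10 blocks by rate: P34/first 30 > P1/first 29 > P7/first 26 > P30/first 24 > P1/second 21 > P30/second 20 > P11/first 16 > P7/second 14 > P11/second 8 > P34/second 3.
P34 first at 30: fill all 8 → 21 left.
Fill P1 first block (7 at 29) → 14 left.
P7/first (26): +5 → 9 left.
P30/first (24): +2 → 7 left.
Fill P1 second block (2 at 21) → 5 left.
P30 second at 20: fill all 5 → 0 left.
Total = 30×8 + 29×7 + 26×5 + 24×2 + 21×2 + 20×5 = 763.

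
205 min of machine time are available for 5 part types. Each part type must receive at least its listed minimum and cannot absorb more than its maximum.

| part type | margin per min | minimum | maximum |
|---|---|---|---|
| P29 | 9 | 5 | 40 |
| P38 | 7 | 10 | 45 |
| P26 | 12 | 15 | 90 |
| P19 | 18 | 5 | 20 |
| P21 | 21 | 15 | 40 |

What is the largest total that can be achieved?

2745

Meeting every minimum uses 5+10+15+5+15 = 50 min, leaving 155.
Order the part types by margin per min: P21 21 > P19 18 > P26 12 > P29 9 > P38 7.
Give P21 25 more to hit its cap of 40 ; 130 left.
P19 takes 15 more to reach its cap of 20 ; 115 left.
P26: +75 to 90 (cap) ; 40 left.
P29 takes 35 more to reach its cap of 40 ; 5 left.
P38 has room for 35 more but only 5 remain, so it gets 15.
Total = 9×40 + 7×15 + 12×90 + 18×20 + 21×40 = 2745.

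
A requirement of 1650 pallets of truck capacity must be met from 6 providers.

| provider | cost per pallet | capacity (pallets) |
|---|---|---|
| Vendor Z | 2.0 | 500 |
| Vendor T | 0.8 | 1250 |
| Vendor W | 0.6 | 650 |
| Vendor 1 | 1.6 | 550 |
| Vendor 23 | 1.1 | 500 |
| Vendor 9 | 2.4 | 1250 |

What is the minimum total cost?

1190

Fill from the cheapest provider first.
Vendor W (0.6): use full 650 → 1000 pallets to go.
Vendor T at 0.8: take 1000 of its 1250 → requirement met.
Vendor 23, Vendor 1, Vendor Z, Vendor 9: unused.
Cost = 650×0.6 + 1000×0.8 = 1190.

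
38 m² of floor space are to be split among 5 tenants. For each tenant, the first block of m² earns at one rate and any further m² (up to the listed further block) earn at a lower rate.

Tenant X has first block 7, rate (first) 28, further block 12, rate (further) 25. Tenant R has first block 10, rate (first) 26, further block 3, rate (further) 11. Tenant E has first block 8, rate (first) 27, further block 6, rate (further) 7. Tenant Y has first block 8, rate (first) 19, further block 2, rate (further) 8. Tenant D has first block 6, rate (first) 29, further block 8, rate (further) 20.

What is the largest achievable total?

1021

Rank every tier by rate: Tenant D/tier1 29 > Tenant X/tier1 28 > Tenant E/tier1 27 > Tenant R/tier1 26 > Tenant X/tier2 25 > Tenant D/tier2 20 > Tenant Y/tier1 19 > Tenant R/tier2 11 > Tenant Y/tier2 8 > Tenant E/tier2 7.
Tenant D tier1 at 29: fill all 6 → 32 left.
Fill Tenant X tier1 block (7 at 28) → 25 left.
Tenant E tier1 at 27: fill all 8 → 17 left.
Tenant R/tier1 (26): +10 → 7 left.
7 remain; put them into Tenant X tier2 at 25.
Total = 29×6 + 28×7 + 27×8 + 26×10 + 25×7 = 1021.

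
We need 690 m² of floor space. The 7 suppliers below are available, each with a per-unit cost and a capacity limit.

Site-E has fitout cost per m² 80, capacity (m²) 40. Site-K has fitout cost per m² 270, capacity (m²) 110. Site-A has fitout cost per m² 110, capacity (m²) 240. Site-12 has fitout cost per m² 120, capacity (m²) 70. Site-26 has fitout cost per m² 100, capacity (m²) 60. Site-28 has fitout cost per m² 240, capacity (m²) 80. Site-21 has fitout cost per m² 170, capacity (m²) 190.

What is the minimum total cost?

98200

Cheapest first:
Site-E (80): use full 40 — 650 m² to go.
Site-26 at 100: take all 60 m² — 590 still needed.
Take 240 from Site-A at 110 — need 350 more.
Site-12 (120): use full 70 — 280 m² to go.
Site-21 at 170: take all 190 m² — 90 still needed.
Site-28 at 240: take all 80 m² — 10 still needed.
Site-K at 270: take 10 of its 110 — requirement met.
Cost = 40×80 + 60×100 + 240×110 + 70×120 + 190×170 + 80×240 + 10×270 = 98200.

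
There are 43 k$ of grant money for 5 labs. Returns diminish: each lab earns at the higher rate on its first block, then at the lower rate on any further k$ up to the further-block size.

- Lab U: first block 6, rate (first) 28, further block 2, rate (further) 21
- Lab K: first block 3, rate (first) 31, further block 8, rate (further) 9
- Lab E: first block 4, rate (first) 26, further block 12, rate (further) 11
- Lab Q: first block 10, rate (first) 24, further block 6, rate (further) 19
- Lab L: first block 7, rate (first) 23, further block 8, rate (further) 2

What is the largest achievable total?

Treat each block as its own option and order by rate: Lab K/tier1 31 > Lab U/tier1 28 > Lab E/tier1 26 > Lab Q/tier1 24 > Lab L/tier1 23 > Lab U/tier2 21 > Lab Q/tier2 19 > Lab E/tier2 11 > Lab K/tier2 9 > Lab L/tier2 2.
Fill Lab K tier1 block (3 at 31) → 40 left.
Lab U tier1 at 28: fill all 6 → 34 left.
Lab E/tier1 (26): +4 → 30 left.
Lab Q tier1 at 24: fill all 10 → 20 left.
Lab L tier1 at 23: fill all 7 → 13 left.
Fill Lab U tier2 block (2 at 21) → 11 left.
Fill Lab Q tier2 block (6 at 19) → 5 left.
5 remain; put them into Lab E tier2 at 11.
Total = 31×3 + 28×6 + 26×4 + 24×10 + 23×7 + 21×2 + 19×6 + 11×5 = 977.

977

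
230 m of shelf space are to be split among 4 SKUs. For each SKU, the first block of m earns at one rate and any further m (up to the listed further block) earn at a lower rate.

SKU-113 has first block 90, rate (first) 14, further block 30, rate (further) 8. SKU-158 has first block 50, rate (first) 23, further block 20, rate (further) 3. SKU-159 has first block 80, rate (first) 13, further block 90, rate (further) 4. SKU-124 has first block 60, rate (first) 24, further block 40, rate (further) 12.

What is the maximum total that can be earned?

Treat each block as its own option and order by rate: SKU-124/first 24 > SKU-158/first 23 > SKU-113/first 14 > SKU-159/first 13 > SKU-124/second 12 > SKU-113/second 8 > SKU-159/second 4 > SKU-158/second 3.
SKU-124 first at 24: fill all 60 ; 170 left.
Fill SKU-158 first block (50 at 23) ; 120 left.
SKU-113 first at 14: fill all 90 ; 30 left.
SKU-159 first at 13: only 30 left, fill 30.
Total = 24×60 + 23×50 + 14×90 + 13×30 = 4240.

4240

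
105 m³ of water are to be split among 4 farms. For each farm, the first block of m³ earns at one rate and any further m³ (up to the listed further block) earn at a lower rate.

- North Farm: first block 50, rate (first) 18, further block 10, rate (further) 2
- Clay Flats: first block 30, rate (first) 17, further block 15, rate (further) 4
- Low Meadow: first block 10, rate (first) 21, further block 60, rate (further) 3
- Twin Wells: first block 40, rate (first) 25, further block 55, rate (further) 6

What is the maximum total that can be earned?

Order all 8 blocks by rate: Twin Wells/first 25 > Low Meadow/first 21 > North Farm/first 18 > Clay Flats/first 17 > Twin Wells/second 6 > Clay Flats/second 4 > Low Meadow/second 3 > North Farm/second 2.
Twin Wells first at 25: fill all 40 ; 65 left.
Low Meadow first at 21: fill all 10 ; 55 left.
North Farm/first (18): +50 ; 5 left.
5 remain; put them into Clay Flats first at 17.
Total = 25×40 + 21×10 + 18×50 + 17×5 = 2195.

2195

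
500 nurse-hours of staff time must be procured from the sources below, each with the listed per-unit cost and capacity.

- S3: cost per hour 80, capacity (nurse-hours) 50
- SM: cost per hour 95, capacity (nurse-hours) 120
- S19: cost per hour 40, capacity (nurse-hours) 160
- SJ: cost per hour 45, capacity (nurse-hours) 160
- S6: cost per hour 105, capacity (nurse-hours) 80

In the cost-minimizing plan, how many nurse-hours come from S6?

10

Fill from the cheapest source first.
S19 at 40: take all 160 nurse-hours → 340 still needed.
SJ at 45: take all 160 nurse-hours → 180 still needed.
S3 at 80: take all 50 nurse-hours → 130 still needed.
SM at 95: take all 120 nurse-hours → 10 still needed.
Take 10 from S6 at 105 to finish.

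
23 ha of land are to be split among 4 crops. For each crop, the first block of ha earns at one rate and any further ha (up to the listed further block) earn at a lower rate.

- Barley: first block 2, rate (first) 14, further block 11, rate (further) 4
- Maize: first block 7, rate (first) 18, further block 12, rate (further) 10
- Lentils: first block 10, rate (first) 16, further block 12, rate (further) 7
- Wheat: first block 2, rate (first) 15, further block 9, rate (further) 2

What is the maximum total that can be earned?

Order all 8 blocks by rate: Maize/T1 18 > Lentils/T1 16 > Wheat/T1 15 > Barley/T1 14 > Maize/T2 10 > Lentils/T2 7 > Barley/T2 4 > Wheat/T2 2.
Maize T1 at 18: fill all 7 ; 16 left.
Lentils/T1 (16): +10 ; 6 left.
Wheat/T1 (15): +2 ; 4 left.
Fill Barley T1 block (2 at 14) ; 2 left.
2 remain; put them into Maize T2 at 10.
Total = 18×7 + 16×10 + 15×2 + 14×2 + 10×2 = 364.

364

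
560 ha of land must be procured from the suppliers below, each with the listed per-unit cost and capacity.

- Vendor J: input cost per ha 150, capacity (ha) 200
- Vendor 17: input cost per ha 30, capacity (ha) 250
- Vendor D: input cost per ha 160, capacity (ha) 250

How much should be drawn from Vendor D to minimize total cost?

110

Fill from the cheapest supplier first.
Vendor 17 at 30: take all 250 ha → 310 still needed.
Take 200 from Vendor J at 150 → need 110 more.
Vendor D at 160: take 110 of its 250 → requirement met.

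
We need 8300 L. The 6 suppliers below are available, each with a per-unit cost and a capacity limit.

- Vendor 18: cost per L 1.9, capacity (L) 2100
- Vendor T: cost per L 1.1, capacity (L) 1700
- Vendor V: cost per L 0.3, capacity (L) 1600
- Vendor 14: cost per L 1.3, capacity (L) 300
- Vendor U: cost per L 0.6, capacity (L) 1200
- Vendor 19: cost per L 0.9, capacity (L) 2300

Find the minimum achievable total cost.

Use suppliers in increasing cost order.
Vendor V at 0.3: take all 1600 L → 6700 still needed.
Vendor U at 0.6: take all 1200 L → 5500 still needed.
Vendor 19 at 0.9: take all 2300 L → 3200 still needed.
Take 1700 from Vendor T at 1.1 → need 1500 more.
Take 300 from Vendor 14 at 1.3 → need 1200 more.
Take 1200 from Vendor 18 at 1.9 to finish.
Cost = 1600×0.3 + 1200×0.6 + 2300×0.9 + 1700×1.1 + 300×1.3 + 1200×1.9 = 7810.

7810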